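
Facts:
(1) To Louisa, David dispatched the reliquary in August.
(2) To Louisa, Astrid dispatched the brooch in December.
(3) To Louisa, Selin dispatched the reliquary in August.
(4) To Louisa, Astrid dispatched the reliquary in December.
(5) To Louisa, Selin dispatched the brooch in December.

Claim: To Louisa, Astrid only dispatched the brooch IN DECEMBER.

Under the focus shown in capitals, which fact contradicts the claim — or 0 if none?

0

The capitals mark "in December" as focus. So "only" rules out other settings, with the rest (agent = Astrid, thing = the brooch, recipient = Louisa) as background.
Every other fact changes something in the background, not just the setting. Nothing refutes the claim.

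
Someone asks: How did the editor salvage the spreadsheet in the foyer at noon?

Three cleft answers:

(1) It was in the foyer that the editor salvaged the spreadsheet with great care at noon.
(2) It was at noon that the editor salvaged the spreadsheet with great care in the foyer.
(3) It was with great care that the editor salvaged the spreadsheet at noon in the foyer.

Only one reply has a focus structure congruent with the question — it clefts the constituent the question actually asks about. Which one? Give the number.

3

The question word "how" targets the manner.
Option (1) clefts "in the foyer" — the location, not what was asked.
Option (2) clefts "at noon" — the time, not what was asked.
Option (3) clefts "with great care" — that matches what the question asks about.
So the congruent reply is (3).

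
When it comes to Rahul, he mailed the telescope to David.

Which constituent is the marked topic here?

Rahul

The construction explicitly marks "Rahul" as what the sentence is about — the topic.
The remainder of the clause is the comment (what is said about the topic).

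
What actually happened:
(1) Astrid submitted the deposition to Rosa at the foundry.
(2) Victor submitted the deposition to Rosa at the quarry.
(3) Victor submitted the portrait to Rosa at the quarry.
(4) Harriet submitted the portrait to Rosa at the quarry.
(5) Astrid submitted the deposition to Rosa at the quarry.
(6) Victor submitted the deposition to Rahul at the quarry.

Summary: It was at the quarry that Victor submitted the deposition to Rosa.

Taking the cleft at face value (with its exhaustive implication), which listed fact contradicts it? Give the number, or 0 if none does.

0

Focus of the cleft: "at the quarry" (the setting). Presupposed background: agent = Victor, thing = the deposition, recipient = Rosa.
Exhaustivity: at the quarry is the only setting satisfying that background.
No listed fact matches the background with a different setting. Exhaustivity holds.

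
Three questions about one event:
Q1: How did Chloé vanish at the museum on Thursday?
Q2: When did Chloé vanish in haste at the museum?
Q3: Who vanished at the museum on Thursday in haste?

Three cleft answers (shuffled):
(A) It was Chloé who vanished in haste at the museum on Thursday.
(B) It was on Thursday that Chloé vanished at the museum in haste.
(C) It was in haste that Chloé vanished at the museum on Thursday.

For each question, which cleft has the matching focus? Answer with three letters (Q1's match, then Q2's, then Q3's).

Q1 asks about the manner; cleft (C) focuses "in haste", which is the manner — so Q1 → C.
Q2 asks about the time; cleft (B) focuses "on Thursday", which is the time — so Q2 → B.
Q3 asks about the subject (agent); cleft (A) focuses "Chloé", which is the subject (agent) — so Q3 → A.
Mapping: Q1→C, Q2→B, Q3→A.

CBA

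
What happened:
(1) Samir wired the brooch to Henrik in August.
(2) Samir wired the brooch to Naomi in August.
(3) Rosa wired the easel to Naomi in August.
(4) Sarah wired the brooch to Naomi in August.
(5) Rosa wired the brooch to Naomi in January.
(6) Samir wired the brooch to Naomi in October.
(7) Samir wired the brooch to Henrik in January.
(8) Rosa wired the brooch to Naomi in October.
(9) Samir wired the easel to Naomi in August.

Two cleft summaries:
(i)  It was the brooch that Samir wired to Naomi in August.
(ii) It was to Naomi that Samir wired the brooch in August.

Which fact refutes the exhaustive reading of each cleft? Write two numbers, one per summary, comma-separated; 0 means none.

(i): focus "the brooch". Looking for Samir as agent and Naomi as recipient and in August as setting with some other thing — fact (9) has the easel there. Refuted.
(ii): focus "Naomi". Looking for Samir as agent and the brooch as thing and in August as setting with some other recipient — fact (1) has Henrik there. Refuted.

9, 1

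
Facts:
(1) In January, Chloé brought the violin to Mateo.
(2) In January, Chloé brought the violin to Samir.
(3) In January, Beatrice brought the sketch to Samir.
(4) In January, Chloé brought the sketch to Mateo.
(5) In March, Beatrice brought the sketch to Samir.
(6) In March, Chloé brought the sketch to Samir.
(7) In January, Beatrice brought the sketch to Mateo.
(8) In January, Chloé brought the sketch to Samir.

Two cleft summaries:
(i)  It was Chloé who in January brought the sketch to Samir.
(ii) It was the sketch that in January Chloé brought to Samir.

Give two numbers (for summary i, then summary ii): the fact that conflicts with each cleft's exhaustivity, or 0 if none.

3, 2

Summary (i) focuses "Chloé" (the agent); background the sketch as thing and Samir as recipient and in January as setting. Fact (3) matches that background with agent = Beatrice — refutes (i).
Summary (ii) focuses "the sketch" (the thing); background Chloé as agent and Samir as recipient and in January as setting. Fact (2) matches that background with thing = the violin — refutes (ii).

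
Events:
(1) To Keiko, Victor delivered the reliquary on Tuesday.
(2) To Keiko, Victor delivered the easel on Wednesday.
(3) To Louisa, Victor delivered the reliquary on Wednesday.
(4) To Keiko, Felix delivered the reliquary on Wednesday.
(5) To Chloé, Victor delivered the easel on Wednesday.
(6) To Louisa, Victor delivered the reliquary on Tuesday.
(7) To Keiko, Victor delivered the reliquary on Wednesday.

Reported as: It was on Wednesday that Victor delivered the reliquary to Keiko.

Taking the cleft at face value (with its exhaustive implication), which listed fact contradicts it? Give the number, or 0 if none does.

1

Focus of the cleft: "on Wednesday" (the setting). Presupposed background: same agent, thing, recipient (Victor / the reliquary / Keiko).
The exhaustive reading says no other setting fits that background.
But fact (1) also has same agent, thing, recipient (Victor / the reliquary / Keiko), with setting = on Tuesday — so the exhaustive reading fails.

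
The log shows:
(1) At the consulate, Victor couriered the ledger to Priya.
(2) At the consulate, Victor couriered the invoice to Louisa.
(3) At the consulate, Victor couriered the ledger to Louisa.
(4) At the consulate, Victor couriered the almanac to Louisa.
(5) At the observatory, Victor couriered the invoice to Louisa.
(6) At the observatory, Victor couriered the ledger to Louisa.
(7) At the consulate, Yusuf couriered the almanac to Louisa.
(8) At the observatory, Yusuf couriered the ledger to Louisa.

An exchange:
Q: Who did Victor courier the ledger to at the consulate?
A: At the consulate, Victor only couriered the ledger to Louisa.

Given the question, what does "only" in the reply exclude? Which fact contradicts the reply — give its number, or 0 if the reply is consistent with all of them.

Answering "Who did ... to ...?" puts focus on the recipient — here, "Louisa".
So "only" ranges over recipients; the rest (agent = Victor, thing = the ledger, setting = at the consulate) is presupposed.
Fact (1) shares the background with a different recipient (Priya) — counterexample.
(Fact (2) would refute a reading with focus on the thing — but that is not what the question asks.)

1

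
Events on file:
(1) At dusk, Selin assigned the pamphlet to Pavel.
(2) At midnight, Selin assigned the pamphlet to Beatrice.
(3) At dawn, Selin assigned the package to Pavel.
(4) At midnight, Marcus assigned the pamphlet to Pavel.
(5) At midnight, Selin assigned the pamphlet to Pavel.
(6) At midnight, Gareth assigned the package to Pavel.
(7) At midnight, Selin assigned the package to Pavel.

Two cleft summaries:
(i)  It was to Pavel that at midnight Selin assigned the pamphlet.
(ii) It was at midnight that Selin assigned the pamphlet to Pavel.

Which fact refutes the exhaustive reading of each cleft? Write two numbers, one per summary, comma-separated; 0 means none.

(i): focus "Pavel". Looking for Selin as agent and the pamphlet as thing and at midnight as setting with some other recipient — fact (2) has Beatrice there. Refuted.
(ii): focus "at midnight". Looking for Selin as agent and the pamphlet as thing and Pavel as recipient with some other setting — fact (1) has at dusk there. Refuted.

2, 1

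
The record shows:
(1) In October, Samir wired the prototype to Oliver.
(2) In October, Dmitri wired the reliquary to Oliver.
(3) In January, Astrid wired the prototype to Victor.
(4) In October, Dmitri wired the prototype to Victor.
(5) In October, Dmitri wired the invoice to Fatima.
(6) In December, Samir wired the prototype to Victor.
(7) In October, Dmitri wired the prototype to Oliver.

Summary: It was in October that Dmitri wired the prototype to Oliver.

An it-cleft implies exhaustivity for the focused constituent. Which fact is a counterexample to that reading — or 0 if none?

Focus of the cleft: "in October" (the setting). Presupposed background: agent = Dmitri, thing = the prototype, recipient = Oliver.
The exhaustive reading says no other setting fits that background.
Every other fact differs from the presupposition on some backgrounded slot, so none challenges the exhaustivity.

0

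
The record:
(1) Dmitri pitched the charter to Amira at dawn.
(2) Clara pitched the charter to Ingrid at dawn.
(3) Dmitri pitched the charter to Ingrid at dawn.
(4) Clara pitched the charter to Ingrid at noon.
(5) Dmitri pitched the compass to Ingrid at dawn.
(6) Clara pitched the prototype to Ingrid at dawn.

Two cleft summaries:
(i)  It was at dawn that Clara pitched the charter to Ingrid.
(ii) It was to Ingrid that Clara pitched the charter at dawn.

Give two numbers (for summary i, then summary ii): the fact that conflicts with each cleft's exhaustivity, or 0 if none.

4, 0

Summary (i) focuses "at dawn" (the setting); background Clara as agent and the charter as thing and Ingrid as recipient. Fact (4) matches that background with setting = at noon — refutes (i).
Summary (ii) focuses "Ingrid" (the recipient); background Clara as agent and the charter as thing and at dawn as setting. No fact matches that background with a different recipient, so 0.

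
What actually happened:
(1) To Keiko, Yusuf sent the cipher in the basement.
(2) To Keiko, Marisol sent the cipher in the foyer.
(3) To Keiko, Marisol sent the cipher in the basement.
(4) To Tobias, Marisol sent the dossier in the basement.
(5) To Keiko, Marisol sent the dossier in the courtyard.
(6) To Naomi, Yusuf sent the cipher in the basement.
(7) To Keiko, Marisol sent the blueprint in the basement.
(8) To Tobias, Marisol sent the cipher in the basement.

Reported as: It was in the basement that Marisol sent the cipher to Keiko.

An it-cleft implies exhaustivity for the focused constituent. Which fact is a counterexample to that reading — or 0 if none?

Focus of the cleft: "in the basement" (the setting). Presupposed background: same agent, thing, recipient (Marisol / the cipher / Keiko).
Exhaustivity: in the basement is the only setting satisfying that background.
Fact (2) shares the background but with setting = in the foyer; exhaustivity is violated.

2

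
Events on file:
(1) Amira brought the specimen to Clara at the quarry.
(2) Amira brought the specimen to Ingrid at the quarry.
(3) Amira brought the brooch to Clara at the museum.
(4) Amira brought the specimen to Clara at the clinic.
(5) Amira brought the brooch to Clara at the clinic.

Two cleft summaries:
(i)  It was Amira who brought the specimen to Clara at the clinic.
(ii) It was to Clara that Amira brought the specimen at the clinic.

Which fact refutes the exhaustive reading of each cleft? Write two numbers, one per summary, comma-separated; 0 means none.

0, 0

Summary (i) focuses "Amira" (the agent); background same thing, recipient, setting (the specimen / Clara / at the clinic). No fact matches that background with a different agent, so 0.
Summary (ii) focuses "Clara" (the recipient); background same agent, thing, setting (Amira / the specimen / at the clinic). No fact matches that background with a different recipient, so 0.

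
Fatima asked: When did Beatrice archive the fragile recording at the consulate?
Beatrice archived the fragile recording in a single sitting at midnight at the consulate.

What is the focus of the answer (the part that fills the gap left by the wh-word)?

The wh-word "when" asks about the time.
In the answer, "Beatrice", "the fragile recording" and "at the consulate" are given — repeated from the question.
"in a single sitting" is also new, but it specifies the manner, which is not what the question asks about — so it is not the focus.
The constituent filling the time gap is "at midnight"; that is the focus.

at midnight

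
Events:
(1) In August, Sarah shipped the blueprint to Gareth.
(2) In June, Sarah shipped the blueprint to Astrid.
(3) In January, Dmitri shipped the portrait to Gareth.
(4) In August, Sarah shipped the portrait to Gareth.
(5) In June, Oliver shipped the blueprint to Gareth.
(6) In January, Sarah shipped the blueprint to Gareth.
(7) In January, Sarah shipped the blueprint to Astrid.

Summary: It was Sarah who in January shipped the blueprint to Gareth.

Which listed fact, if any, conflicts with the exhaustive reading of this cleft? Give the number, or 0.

The cleft puts "Sarah" in focus and presupposes the open proposition with thing = the blueprint, recipient = Gareth, setting = in January.
The exhaustive reading says no other agent fits that background.
No listed fact matches the background with a different agent. Exhaustivity holds.

0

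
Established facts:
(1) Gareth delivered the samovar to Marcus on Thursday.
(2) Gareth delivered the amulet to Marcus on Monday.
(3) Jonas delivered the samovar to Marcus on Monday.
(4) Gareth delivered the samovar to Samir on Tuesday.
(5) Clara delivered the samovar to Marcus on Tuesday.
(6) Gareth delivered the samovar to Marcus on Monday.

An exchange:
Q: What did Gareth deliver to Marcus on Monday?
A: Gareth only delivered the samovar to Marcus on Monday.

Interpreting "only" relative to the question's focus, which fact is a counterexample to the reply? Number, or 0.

Answering "What did ...?" puts focus on the thing — here, "the samovar".
So "only" ranges over things; the rest (Gareth as agent and Marcus as recipient and on Monday as setting) is presupposed.
Fact (2) shares the background with a different thing (the amulet) — counterexample.
(Fact (1) would refute a reading with focus on the setting — but that is not what the question asks.)

2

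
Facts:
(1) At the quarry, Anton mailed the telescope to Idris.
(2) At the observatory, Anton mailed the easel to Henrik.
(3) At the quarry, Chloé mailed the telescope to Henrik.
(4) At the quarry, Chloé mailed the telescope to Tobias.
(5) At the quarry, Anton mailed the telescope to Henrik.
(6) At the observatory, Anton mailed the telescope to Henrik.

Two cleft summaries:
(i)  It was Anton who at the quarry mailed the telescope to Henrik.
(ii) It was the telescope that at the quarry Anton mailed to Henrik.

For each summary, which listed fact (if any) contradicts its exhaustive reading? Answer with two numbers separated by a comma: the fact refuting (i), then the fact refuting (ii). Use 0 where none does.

3, 0

Summary (i) focuses "Anton" (the agent); background same thing, recipient, setting (the telescope / Henrik / at the quarry). Fact (3) matches that background with agent = Chloé — refutes (i).
Summary (ii) focuses "the telescope" (the thing); background same agent, recipient, setting (Anton / Henrik / at the quarry). No fact matches that background with a different thing, so 0.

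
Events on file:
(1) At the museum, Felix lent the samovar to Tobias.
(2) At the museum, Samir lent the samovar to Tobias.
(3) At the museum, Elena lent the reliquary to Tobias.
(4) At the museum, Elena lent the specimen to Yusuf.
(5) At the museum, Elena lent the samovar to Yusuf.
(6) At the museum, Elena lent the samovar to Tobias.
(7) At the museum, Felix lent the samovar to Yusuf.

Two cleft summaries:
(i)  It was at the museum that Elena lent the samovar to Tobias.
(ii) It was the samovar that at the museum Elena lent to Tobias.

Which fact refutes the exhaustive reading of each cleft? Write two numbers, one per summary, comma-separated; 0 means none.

Summary (i) focuses "at the museum" (the setting); background same agent, thing, recipient (Elena / the samovar / Tobias). No fact matches that background with a different setting, so 0.
Summary (ii) focuses "the samovar" (the thing); background same agent, recipient, setting (Elena / Tobias / at the museum). Fact (3) matches that background with thing = the reliquary — refutes (ii).

0, 3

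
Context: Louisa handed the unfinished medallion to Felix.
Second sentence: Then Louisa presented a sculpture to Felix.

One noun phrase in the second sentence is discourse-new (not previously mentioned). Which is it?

"Louisa" and "Felix" in the second sentence are given — already mentioned in the context.
"a sculpture" has no antecedent in the context; it is discourse-new (the indefinite article also signals a new referent).

a sculpture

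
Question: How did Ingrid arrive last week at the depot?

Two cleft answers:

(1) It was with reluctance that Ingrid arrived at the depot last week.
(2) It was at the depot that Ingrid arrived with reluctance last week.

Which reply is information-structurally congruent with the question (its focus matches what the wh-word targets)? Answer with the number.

1

The question word "how" targets the manner.
Option (1) clefts "with reluctance" — that matches what the question asks about.
Option (2) clefts "at the depot" — the location, not what was asked.
So the congruent reply is (1).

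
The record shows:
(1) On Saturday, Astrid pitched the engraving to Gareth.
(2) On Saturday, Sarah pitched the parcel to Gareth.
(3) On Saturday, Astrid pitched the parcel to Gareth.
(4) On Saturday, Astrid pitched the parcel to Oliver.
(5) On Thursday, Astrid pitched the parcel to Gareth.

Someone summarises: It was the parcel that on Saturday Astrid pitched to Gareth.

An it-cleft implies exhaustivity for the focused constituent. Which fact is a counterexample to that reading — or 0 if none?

The cleft puts "the parcel" in focus and presupposes the open proposition with Astrid as agent and Gareth as recipient and on Saturday as setting.
The exhaustive reading says no other thing fits that background.
But fact (1) also has Astrid as agent and Gareth as recipient and on Saturday as setting, with thing = the engraving — so the exhaustive reading fails.

1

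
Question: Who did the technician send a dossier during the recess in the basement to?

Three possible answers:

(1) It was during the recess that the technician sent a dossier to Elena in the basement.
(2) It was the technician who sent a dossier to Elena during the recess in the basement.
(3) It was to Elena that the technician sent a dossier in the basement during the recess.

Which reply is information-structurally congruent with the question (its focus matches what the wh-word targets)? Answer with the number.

3

The question word "who" targets the recipient.
Option (1) clefts "during the recess" — the time, not what was asked.
Option (2) clefts "the technician" — the subject (agent), not what was asked.
Option (3) clefts "to Elena" — that matches what the question asks about.
So the congruent reply is (3).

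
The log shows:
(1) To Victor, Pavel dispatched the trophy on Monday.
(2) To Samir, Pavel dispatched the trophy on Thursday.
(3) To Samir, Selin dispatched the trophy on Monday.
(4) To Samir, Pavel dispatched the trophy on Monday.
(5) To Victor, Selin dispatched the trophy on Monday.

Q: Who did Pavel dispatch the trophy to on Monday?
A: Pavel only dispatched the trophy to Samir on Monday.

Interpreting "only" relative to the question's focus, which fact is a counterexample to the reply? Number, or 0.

1

The question "Who did ... to ...?" targets the recipient, so in the reply the focus falls on "Samir".
"Only" then excludes alternative recipients while the background — Pavel as agent and the trophy as thing and on Monday as setting — is held fixed.
Fact (1) shares the background with a different recipient (Victor) — counterexample.
(Fact (2) would refute a reading with focus on the setting — but that is not what the question asks.)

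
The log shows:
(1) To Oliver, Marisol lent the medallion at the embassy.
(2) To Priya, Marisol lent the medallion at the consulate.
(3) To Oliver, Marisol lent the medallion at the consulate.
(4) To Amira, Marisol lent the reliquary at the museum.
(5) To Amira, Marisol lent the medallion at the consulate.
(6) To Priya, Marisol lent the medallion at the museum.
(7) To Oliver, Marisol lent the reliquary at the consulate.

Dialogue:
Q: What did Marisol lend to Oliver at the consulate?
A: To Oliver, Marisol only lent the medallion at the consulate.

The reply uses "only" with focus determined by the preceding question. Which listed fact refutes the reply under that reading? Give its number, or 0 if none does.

The question "What did ...?" targets the thing, so in the reply the focus falls on "the medallion".
"Only" then excludes alternative things while the background — Marisol as agent and Oliver as recipient and at the consulate as setting — is held fixed.
Fact (7) keeps Marisol as agent and Oliver as recipient and at the consulate as setting but has thing = the reliquary; that refutes the reply.
(Fact (2) would refute a reading with focus on the recipient — but that is not what the question asks.)

7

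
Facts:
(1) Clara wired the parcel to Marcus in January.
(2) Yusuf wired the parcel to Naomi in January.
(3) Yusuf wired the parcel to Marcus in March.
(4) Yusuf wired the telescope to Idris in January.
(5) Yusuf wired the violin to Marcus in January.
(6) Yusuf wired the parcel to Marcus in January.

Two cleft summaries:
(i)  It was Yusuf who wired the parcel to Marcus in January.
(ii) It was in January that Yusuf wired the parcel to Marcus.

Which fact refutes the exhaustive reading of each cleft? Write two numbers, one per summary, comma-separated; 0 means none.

(i): focus "Yusuf". Looking for same thing, recipient, setting (the parcel / Marcus / in January) with some other agent — fact (1) has Clara there. Refuted.
(ii): focus "in January". Looking for same agent, thing, recipient (Yusuf / the parcel / Marcus) with some other setting — fact (3) has in March there. Refuted.

1, 3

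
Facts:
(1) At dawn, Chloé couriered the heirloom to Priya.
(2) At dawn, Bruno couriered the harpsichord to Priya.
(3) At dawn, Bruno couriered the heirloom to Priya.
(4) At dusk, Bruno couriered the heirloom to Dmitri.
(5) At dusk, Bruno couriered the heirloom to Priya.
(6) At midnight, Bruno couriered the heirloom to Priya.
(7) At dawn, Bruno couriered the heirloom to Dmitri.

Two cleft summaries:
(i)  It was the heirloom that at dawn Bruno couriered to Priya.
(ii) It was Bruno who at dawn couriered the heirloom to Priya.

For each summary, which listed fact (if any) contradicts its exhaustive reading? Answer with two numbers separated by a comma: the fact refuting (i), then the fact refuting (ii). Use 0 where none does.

(i): focus "the heirloom". Looking for Bruno as agent and Priya as recipient and at dawn as setting with some other thing — fact (2) has the harpsichord there. Refuted.
(ii): focus "Bruno". Looking for the heirloom as thing and Priya as recipient and at dawn as setting with some other agent — fact (1) has Chloé there. Refuted.

2, 1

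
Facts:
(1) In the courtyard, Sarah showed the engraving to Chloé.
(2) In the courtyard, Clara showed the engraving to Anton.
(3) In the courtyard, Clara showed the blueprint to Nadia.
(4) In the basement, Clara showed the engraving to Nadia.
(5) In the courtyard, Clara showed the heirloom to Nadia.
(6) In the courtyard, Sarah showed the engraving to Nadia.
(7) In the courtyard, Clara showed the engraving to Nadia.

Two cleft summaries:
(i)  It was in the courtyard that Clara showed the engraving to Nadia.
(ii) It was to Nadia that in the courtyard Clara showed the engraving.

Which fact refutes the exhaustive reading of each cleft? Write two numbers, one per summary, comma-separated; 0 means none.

(i): focus "in the courtyard". Looking for same agent, thing, recipient (Clara / the engraving / Nadia) with some other setting — fact (4) has in the basement there. Refuted.
(ii): focus "Nadia". Looking for same agent, thing, setting (Clara / the engraving / in the courtyard) with some other recipient — fact (2) has Anton there. Refuted.

4, 2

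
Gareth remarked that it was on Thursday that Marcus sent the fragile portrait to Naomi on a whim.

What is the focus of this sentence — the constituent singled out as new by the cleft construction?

on Thursday

In an it-cleft "It was X that/who ...", the clefted constituent X is the focus; the that/who-clause expresses the presupposed open proposition.
Here the focus is "on Thursday". The backgrounded (presupposed) material includes "Marcus", "the fragile portrait", "to Naomi" and "on a whim".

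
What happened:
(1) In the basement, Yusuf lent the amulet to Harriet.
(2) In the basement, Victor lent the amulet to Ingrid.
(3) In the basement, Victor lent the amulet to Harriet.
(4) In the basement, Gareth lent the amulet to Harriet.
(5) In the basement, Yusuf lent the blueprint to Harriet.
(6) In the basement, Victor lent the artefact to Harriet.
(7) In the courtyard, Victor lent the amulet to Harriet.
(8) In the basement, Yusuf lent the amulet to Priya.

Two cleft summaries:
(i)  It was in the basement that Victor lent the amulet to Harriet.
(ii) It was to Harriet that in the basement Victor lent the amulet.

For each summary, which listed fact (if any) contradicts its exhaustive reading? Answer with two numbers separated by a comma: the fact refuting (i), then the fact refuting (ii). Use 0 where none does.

(i): focus "in the basement". Looking for Victor as agent and the amulet as thing and Harriet as recipient with some other setting — fact (7) has in the courtyard there. Refuted.
(ii): focus "Harriet". Looking for Victor as agent and the amulet as thing and in the basement as setting with some other recipient — fact (2) has Ingrid there. Refuted.

7, 2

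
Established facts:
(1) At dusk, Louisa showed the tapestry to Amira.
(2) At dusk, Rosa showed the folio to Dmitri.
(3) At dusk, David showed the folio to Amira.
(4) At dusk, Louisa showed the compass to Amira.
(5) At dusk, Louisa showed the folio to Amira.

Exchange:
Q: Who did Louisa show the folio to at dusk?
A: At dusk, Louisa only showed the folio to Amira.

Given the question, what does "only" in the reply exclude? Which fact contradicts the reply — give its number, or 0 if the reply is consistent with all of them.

The question "Who did ... to ...?" targets the recipient, so in the reply the focus falls on "Amira".
"Only" then excludes alternative recipients while the background — Louisa as agent and the folio as thing and at dusk as setting — is held fixed.
No fact keeps Louisa as agent and the folio as thing and at dusk as setting while changing the recipient; every other fact differs on something backgrounded. The reply stands.
(Fact (1) would refute a reading with focus on the thing — but that is not what the question asks.)

0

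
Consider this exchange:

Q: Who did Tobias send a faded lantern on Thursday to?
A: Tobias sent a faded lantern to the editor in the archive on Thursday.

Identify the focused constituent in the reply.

The wh-word "who" asks about the recipient.
In the answer, "Tobias", "a faded lantern" and "on Thursday" are given — repeated from the question.
"in the archive" is also new, but it specifies the location, which is not what the question asks about — so it is not the focus.
The constituent filling the recipient gap is "to the editor"; that is the focus.

to the editor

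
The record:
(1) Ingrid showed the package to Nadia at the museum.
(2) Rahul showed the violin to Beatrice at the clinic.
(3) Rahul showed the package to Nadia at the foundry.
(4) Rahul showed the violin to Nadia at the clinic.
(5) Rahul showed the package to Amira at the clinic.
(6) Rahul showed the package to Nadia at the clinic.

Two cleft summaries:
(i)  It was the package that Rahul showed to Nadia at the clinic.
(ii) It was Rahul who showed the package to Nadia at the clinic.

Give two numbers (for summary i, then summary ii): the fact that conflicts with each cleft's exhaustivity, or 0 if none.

(i): focus "the package". Looking for Rahul as agent and Nadia as recipient and at the clinic as setting with some other thing — fact (4) has the violin there. Refuted.
(ii): focus "Rahul". No fact shares the package as thing and Nadia as recipient and at the clinic as setting with a different agent. 0.

4, 0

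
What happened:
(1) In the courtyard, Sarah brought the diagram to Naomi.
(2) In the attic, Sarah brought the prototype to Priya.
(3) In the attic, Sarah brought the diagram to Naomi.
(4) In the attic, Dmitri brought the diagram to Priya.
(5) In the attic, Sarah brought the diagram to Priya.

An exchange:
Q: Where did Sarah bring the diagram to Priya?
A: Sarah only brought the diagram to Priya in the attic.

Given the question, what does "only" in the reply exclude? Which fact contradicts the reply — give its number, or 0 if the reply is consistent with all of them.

Answering "Where did ...?" puts focus on the setting — here, "in the attic".
So "only" ranges over settings; the rest (same agent, thing, recipient (Sarah / the diagram / Priya)) is presupposed.
No listed fact shares that background with another setting. Nothing contradicts the reply.
(Fact (3) would refute a reading with focus on the recipient — but that is not what the question asks.)

0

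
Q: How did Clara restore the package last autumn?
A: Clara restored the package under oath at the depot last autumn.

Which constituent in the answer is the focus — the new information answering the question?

under oath

The wh-word "how" asks about the manner.
In the answer, "Clara", "the package" and "last autumn" are given — repeated from the question.
"at the depot" is also new, but it specifies the location, which is not what the question asks about — so it is not the focus.
The constituent filling the manner gap is "under oath"; that is the focus.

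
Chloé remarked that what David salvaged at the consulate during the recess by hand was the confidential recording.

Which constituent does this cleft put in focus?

the confidential recording

In a pseudo-cleft "What ... was X", the post-copular constituent X is the focus.
Here the focus is "the confidential recording". The backgrounded (presupposed) material includes "David", "at the consulate", "by hand" and "during the recess".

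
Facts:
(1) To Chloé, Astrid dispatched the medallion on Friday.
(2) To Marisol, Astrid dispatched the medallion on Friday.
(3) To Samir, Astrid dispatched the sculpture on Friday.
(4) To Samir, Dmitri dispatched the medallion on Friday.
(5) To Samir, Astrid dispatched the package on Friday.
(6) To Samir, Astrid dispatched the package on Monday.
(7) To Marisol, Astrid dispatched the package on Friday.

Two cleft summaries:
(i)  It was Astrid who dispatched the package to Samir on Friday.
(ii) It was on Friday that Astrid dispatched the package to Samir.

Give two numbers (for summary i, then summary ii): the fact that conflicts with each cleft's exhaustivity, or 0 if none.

(i): focus "Astrid". No fact shares thing = the package, recipient = Samir, setting = on Friday with a different agent. 0.
(ii): focus "on Friday". Looking for agent = Astrid, thing = the package, recipient = Samir with some other setting — fact (6) has on Monday there. Refuted.

0, 6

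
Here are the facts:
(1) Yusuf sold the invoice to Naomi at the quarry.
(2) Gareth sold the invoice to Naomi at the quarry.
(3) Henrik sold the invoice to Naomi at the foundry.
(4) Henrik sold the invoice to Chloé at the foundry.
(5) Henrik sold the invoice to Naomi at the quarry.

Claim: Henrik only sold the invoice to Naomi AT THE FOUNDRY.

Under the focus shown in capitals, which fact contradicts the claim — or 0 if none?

The capitals mark "at the foundry" as focus. So "only" rules out other settings, with the rest (Henrik as agent and the invoice as thing and Naomi as recipient) as background.
Fact (5) matches on Henrik as agent and the invoice as thing and Naomi as recipient, but has setting = at the quarry instead. That refutes the claim.

5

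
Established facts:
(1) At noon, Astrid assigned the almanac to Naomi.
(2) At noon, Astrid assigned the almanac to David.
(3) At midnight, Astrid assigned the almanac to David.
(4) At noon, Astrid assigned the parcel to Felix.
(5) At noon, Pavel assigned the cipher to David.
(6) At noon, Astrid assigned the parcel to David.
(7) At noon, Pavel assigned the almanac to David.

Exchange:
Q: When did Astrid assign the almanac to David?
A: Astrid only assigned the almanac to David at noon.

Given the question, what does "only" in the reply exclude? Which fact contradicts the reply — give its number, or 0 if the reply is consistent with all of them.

3

The question "When did ...?" targets the setting, so in the reply the focus falls on "at noon".
So "only" ranges over settings; the rest (agent = Astrid, thing = the almanac, recipient = David) is presupposed.
Fact (3) shares the background with a different setting (at midnight) — counterexample.
(Fact (6) would refute a reading with focus on the thing — but that is not what the question asks.)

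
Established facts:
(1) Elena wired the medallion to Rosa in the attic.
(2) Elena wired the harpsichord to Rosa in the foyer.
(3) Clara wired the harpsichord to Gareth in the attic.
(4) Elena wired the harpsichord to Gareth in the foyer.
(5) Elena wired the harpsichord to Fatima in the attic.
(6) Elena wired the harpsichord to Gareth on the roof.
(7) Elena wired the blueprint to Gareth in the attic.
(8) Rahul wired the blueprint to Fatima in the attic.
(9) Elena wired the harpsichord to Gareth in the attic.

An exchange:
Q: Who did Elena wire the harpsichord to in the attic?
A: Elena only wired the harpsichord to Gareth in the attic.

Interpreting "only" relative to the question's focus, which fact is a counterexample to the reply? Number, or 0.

5

The question "Who did ... to ...?" targets the recipient, so in the reply the focus falls on "Gareth".
So "only" ranges over recipients; the rest (Elena as agent and the harpsichord as thing and in the attic as setting) is presupposed.
Fact (5) shares the background with a different recipient (Fatima) — counterexample.
(Fact (4) would refute a reading with focus on the setting — but that is not what the question asks.)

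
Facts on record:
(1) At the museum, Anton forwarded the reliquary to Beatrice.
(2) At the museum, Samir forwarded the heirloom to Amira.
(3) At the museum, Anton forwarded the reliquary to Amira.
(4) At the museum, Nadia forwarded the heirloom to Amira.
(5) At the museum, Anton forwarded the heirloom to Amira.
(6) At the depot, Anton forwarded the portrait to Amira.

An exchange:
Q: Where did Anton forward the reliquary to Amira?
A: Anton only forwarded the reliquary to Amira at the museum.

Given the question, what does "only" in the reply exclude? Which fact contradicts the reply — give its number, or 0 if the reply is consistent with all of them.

0

The question "Where did ...?" targets the setting, so in the reply the focus falls on "at the museum".
"Only" then excludes alternative settings while the background — agent = Anton, thing = the reliquary, recipient = Amira — is held fixed.
No listed fact shares that background with another setting. Nothing contradicts the reply.
(Fact (5) would refute a reading with focus on the thing — but that is not what the question asks.)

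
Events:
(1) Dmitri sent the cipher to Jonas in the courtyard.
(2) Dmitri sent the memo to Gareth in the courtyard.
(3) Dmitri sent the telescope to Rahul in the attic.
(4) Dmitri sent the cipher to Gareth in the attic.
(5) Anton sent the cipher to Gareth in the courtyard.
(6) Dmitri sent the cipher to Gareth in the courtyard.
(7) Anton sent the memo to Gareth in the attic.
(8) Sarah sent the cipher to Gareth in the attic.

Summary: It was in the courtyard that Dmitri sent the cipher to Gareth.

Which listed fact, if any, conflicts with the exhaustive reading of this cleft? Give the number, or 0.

Focus of the cleft: "in the courtyard" (the setting). Presupposed background: Dmitri as agent and the cipher as thing and Gareth as recipient.
Exhaustivity: in the courtyard is the only setting satisfying that background.
Fact (4) shares the background but with setting = in the attic; exhaustivity is violated.

4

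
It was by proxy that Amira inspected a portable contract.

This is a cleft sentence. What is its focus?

by proxy

In an it-cleft "It was X that/who ...", the clefted constituent X is the focus; the that/who-clause expresses the presupposed open proposition.
Here the focus is "by proxy". The backgrounded (presupposed) material includes "Amira" and "a portable contract".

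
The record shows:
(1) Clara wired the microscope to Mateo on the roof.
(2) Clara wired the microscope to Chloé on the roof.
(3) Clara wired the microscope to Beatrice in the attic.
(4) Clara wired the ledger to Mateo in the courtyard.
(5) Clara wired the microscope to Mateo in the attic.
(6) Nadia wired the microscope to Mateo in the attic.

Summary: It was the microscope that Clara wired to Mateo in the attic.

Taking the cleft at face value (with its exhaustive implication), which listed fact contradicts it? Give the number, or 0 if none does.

Focus of the cleft: "the microscope" (the thing). Presupposed background: agent = Clara, recipient = Mateo, setting = in the attic.
Exhaustivity: the microscope is the only thing satisfying that background.
Every other fact differs from the presupposition on some backgrounded slot, so none challenges the exhaustivity.

0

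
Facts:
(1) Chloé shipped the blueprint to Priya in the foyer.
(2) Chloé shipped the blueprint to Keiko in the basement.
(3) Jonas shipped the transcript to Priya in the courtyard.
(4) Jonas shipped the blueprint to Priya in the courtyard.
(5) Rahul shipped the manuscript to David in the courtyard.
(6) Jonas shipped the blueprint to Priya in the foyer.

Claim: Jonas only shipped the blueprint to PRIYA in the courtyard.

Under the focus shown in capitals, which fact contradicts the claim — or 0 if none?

0

The capitals mark "Priya" as focus. So "only" rules out other recipients, with the rest (Jonas as agent and the blueprint as thing and in the courtyard as setting) as background.
Every other fact changes something in the background, not just the recipient. Nothing refutes the claim.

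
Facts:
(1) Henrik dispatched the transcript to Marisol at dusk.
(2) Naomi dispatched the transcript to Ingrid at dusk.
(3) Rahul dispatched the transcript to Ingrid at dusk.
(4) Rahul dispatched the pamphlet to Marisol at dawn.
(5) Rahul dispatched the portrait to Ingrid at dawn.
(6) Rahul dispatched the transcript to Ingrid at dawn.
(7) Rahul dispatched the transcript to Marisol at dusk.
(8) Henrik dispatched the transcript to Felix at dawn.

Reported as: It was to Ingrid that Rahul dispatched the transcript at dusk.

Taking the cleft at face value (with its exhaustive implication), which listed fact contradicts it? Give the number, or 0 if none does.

Focus of the cleft: "Ingrid" (the recipient). Presupposed background: same agent, thing, setting (Rahul / the transcript / at dusk).
Exhaustivity: Ingrid is the only recipient satisfying that background.
Fact (7) shares the background but with recipient = Marisol; exhaustivity is violated.

7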